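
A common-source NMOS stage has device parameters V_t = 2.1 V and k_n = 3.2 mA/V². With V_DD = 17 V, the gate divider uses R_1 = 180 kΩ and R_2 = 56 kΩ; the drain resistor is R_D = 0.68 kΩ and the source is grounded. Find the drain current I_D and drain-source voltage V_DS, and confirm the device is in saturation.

I_D ≈ 6 mA, V_DS ≈ 13 V

V_G = V_DD·R_2/(R_1+R_2) = 17×56/236 = 4.03 V. With the source grounded, V_GS = V_G = 4.03 V.
Assume saturation: I_D = (k_n/2)(V_GS − V_t)² = (3.2/2)×(4.03 − 2.1)² = 1.6×1.93² = 5.98 mA.
V_DS = V_DD − I_D·R_D = 17 − 5.98×0.68 = 12.9 V.
Saturation requires V_DS ≥ V_GS − V_t = 1.93 V; 12.9 ≥ 1.93 ✓.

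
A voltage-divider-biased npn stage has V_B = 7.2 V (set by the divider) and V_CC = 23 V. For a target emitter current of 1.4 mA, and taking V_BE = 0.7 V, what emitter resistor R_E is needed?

R_E ≈ 4.6 kΩ

V_E = V_B − V_BE = 7.2 − 0.7 = 6.5 V.
R_E = V_E / I_E = 6.5 / 1.4 = 4.64 kΩ.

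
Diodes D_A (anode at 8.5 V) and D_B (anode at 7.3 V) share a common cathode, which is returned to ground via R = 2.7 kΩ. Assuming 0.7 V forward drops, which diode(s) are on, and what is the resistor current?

Only D_A conducts; I_R ≈ 2.9 mA

Assume both conduct. Then node N would need to be at both 8.5−0.7 = 7.8 V and 7.3−0.7 = 6.6 V, which is impossible.
Assume only D_A conducts: V_N = 8.5 − 0.7 = 7.8 V, so I_R = 7.8/2.7 = 2.89 mA.
Check D_B: its anode-to-cathode voltage is 7.3 − 7.8 = -0.5 V < 0.7 V, so it is off. The assumption is consistent.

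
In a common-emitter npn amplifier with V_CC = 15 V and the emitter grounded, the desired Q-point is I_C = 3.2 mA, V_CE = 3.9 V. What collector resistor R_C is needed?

R_C ≈ 3.5 kΩ

Collector loop: V_CC = I_C·R_C + V_CE.
R_C = (V_CC − V_CE)/I_C = (15 − 3.9)/3.2 = 3.47 kΩ.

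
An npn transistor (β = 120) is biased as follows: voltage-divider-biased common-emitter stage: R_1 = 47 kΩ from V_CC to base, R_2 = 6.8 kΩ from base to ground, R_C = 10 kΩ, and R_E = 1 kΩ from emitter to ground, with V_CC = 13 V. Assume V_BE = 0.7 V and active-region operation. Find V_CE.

Thevenize the base divider: V_Th = V_CC·R_2/(R_1+R_2) = 13×6.8/53.8 = 1.64 V, R_Th = R_1‖R_2 = 5.94 kΩ.
Base-emitter loop: V_Th = I_B·R_Th + V_BE + (β+1)I_B·R_E, so I_B = (1.64 − 0.7) / (5.94 + 121×1) = 0.00743 mA.
I_C = β·I_B = 120×0.00743 = 0.892 mA, and I_E = (β+1)I_B = 0.899 mA.
V_CE = V_CC − I_C·R_C − I_E·R_E = 13 − 0.892×10 − 0.899×1 = 3.19 V.
V_CE = 3.19 V > 0.2 V confirms active-region operation.

V_CE ≈ 3.2 V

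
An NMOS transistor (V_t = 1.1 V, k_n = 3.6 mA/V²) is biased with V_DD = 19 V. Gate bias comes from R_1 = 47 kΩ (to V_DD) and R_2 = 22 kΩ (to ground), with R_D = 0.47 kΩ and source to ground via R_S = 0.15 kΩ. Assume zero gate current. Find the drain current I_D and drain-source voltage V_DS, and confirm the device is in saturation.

V_G = V_DD·R_2/(R_1+R_2) = 19×22/69 = 6.06 V.
Assume saturation: I_D = (k_n/2)(V_GS − V_t)² with V_GS = V_G − I_D·R_S = 6.06 − 0.15·I_D.
Substituting gives 0.0405·I_D² − 3.68·I_D + 44.2 = 0, with roots I_D = 14.3 or 76.5 mA.
The root I_D = 76.5 mA gives V_GS = -5.42 V ≤ V_t, so take I_D = 14.3 mA.
Then V_GS = 3.92 V and V_DS = V_DD − I_D(R_D+R_S) = 19 − 14.3×0.62 = 10.1 V.
Saturation requires V_DS ≥ V_GS − V_t = 2.82 V; 10.1 ≥ 2.82 ✓.

I_D ≈ 14 mA, V_DS ≈ 10 V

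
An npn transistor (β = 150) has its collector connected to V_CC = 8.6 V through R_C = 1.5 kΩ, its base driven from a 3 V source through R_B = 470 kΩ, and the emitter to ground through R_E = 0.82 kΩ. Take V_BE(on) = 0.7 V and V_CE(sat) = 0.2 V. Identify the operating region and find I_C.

active; I_C ≈ 0.58 mA

Assume active. Base-emitter loop: I_B = (V_BB − V_BE)/(R_B + (β+1)R_E) = (3 − 0.7)/(470 + 151×0.82) = 0.00387 mA.
I_C = β·I_B = 150×0.00387 = 0.581 mA.
V_CE = V_CC − I_C·R_C − I_E·R_E = 8.6 − 0.581×1.5 − 0.585×0.82 = 7.25 V > V_CE(sat), so the active-region assumption holds.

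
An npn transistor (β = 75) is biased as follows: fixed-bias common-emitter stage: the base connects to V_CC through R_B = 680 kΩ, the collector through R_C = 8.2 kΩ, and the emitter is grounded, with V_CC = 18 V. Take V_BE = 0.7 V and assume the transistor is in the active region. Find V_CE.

Base loop: V_CC = I_B·R_B + V_BE, so I_B = (18 − 0.7)/680 kΩ = 0.0254 mA.
In the active region I_C = β·I_B = 75 × 0.0254 = 1.91 mA.
Collector loop: V_CE = V_CC − I_C·R_C = 18 − 1.91×8.2 = 2.35 V.
Since V_CE = 2.35 V > V_CE(sat) ≈ 0.2 V, the transistor is in the active region as assumed.

V_CE ≈ 2.4 V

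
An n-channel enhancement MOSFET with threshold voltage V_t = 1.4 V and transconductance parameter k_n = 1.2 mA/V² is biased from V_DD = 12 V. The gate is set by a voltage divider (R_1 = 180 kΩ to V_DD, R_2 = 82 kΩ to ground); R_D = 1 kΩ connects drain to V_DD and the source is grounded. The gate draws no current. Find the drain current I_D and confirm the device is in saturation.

I_D ≈ 3.3 mA

V_G = V_DD·R_2/(R_1+R_2) = 12×82/262 = 3.76 V. With the source grounded, V_GS = V_G = 3.76 V.
Assume saturation: I_D = (k_n/2)(V_GS − V_t)² = (1.2/2)×(3.76 − 1.4)² = 0.6×2.36² = 3.33 mA.
V_DS = V_DD − I_D·R_D = 12 − 3.33×1 = 8.67 V.
Saturation requires V_DS ≥ V_GS − V_t = 2.36 V; 8.67 ≥ 2.36 ✓.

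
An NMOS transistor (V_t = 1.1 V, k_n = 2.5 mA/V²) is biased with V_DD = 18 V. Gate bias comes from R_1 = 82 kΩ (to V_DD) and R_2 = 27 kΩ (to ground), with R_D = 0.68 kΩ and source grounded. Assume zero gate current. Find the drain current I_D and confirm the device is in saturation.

I_D ≈ 14 mA

V_G = V_DD·R_2/(R_1+R_2) = 18×27/109 = 4.46 V. With the source grounded, V_GS = V_G = 4.46 V.
Assume saturation: I_D = (k_n/2)(V_GS − V_t)² = (2.5/2)×(4.46 − 1.1)² = 1.25×3.36² = 14.1 mA.
V_DS = V_DD − I_D·R_D = 18 − 14.1×0.68 = 8.41 V.
Saturation requires V_DS ≥ V_GS − V_t = 3.36 V; 8.41 ≥ 3.36 ✓.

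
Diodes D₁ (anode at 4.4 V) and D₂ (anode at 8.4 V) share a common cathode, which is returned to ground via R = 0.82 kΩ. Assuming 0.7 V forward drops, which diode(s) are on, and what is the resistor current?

Only D₂ conducts; I_R ≈ 9.4 mA

Assume both conduct. Then node N would need to be at both 4.4−0.7 = 3.7 V and 8.4−0.7 = 7.7 V, which is impossible.
Assume only D₂ conducts: V_N = 8.4 − 0.7 = 7.7 V, so I_R = 7.7/0.82 = 9.39 mA.
Check D₁: its anode-to-cathode voltage is 4.4 − 7.7 = -3.3 V < 0.7 V, so it is off. The assumption is consistent.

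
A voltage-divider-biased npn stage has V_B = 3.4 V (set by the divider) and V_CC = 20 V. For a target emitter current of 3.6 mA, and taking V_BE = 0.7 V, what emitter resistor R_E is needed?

V_E = V_B − V_BE = 3.4 − 0.7 = 2.7 V.
R_E = V_E / I_E = 2.7 / 3.6 = 0.75 kΩ.

R_E ≈ 0.75 kΩ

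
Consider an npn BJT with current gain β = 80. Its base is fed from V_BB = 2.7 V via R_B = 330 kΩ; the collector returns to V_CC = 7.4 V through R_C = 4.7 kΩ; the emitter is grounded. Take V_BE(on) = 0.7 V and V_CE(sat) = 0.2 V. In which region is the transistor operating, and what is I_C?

active; I_C ≈ 0.48 mA

Assume active. Base-emitter loop: I_B = (V_BB − V_BE)/R_B = (2.7 − 0.7)/330 = 0.00606 mA.
I_C = β·I_B = 80×0.00606 = 0.485 mA.
V_CE = V_CC − I_C·R_C = 7.4 − 0.485×4.7 = 5.12 V > V_CE(sat), so the active-region assumption holds.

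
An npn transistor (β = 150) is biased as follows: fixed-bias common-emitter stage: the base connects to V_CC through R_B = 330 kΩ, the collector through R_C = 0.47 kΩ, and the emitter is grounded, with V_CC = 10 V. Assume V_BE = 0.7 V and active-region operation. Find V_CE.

V_CE ≈ 8 V

Base loop: V_CC = I_B·R_B + V_BE, so I_B = (10 − 0.7)/330 kΩ = 0.0282 mA.
In the active region I_C = β·I_B = 150 × 0.0282 = 4.23 mA.
Collector loop: V_CE = V_CC − I_C·R_C = 10 − 4.23×0.47 = 8.01 V.
Since V_CE = 8.01 V > V_CE(sat) ≈ 0.2 V, the transistor is in the active region as assumed.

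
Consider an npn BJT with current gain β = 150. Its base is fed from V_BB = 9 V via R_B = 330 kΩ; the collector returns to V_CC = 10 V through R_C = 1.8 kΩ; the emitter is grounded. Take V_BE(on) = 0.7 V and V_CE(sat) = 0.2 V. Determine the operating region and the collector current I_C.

Assume active. Base-emitter loop: I_B = (V_BB − V_BE)/R_B = (9 − 0.7)/330 = 0.0252 mA.
I_C = β·I_B = 150×0.0252 = 3.77 mA.
V_CE = V_CC − I_C·R_C = 10 − 3.77×1.8 = 3.21 V > V_CE(sat), so the active-region assumption holds.

active; I_C ≈ 3.8 mA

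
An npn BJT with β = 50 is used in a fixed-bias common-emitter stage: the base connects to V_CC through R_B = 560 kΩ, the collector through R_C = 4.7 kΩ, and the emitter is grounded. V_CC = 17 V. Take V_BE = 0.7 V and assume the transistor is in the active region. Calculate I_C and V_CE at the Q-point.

I_C ≈ 1.5 mA, V_CE ≈ 10 V

Base loop: V_CC = I_B·R_B + V_BE, so I_B = (17 − 0.7)/560 kΩ = 0.0291 mA.
In the active region I_C = β·I_B = 50 × 0.0291 = 1.46 mA.
Collector loop: V_CE = V_CC − I_C·R_C = 17 − 1.46×4.7 = 10.2 V.
Since V_CE = 10.2 V > V_CE(sat) ≈ 0.2 V, the transistor is in the active region as assumed.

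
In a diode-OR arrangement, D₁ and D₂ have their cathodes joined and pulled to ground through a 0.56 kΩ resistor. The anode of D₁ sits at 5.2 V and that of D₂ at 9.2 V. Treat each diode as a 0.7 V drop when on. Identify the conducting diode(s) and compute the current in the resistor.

Only D₂ conducts; I_R ≈ 15 mA

Assume both conduct. Then node N would need to be at both 5.2−0.7 = 4.5 V and 9.2−0.7 = 8.5 V, which is impossible.
Assume only D₂ conducts: V_N = 9.2 − 0.7 = 8.5 V, so I_R = 8.5/0.56 = 15.2 mA.
Check D₁: its anode-to-cathode voltage is 5.2 − 8.5 = -3.3 V < 0.7 V, so it is off. The assumption is consistent.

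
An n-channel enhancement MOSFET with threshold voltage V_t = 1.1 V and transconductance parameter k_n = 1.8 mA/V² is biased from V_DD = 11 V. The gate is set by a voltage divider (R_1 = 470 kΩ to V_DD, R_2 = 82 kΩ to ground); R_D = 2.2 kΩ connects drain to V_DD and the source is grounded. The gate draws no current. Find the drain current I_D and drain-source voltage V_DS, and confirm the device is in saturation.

V_G = V_DD·R_2/(R_1+R_2) = 11×82/552 = 1.63 V. With the source grounded, V_GS = V_G = 1.63 V.
Assume saturation: I_D = (k_n/2)(V_GS − V_t)² = (1.8/2)×(1.63 − 1.1)² = 0.9×0.534² = 0.257 mA.
V_DS = V_DD − I_D·R_D = 11 − 0.257×2.2 = 10.4 V.
Saturation requires V_DS ≥ V_GS − V_t = 0.534 V; 10.4 ≥ 0.534 ✓.

I_D ≈ 0.26 mA, V_DS ≈ 10 V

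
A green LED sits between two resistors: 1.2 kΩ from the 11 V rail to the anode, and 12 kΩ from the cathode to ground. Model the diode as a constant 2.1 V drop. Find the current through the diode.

I ≈ 0.67 mA

The two resistors are in series with the diode, so KVL gives 11 = I·1.2 + 2.1 + I·12.
I = (11 − 2.1) / (1.2 + 12) kΩ = 8.9 / 13.2 = 0.674 mA.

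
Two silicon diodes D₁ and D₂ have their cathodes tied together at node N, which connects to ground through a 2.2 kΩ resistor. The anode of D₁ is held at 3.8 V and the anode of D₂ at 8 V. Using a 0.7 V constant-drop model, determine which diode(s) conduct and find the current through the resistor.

Assume both conduct. Then node N would need to be at both 3.8−0.7 = 3.1 V and 8−0.7 = 7.3 V, which is impossible.
Assume only D₂ conducts: V_N = 8 − 0.7 = 7.3 V, so I_R = 7.3/2.2 = 3.32 mA.
Check D₁: its anode-to-cathode voltage is 3.8 − 7.3 = -3.5 V < 0.7 V, so it is off. The assumption is consistent.

Only D₂ conducts; I_R ≈ 3.3 mA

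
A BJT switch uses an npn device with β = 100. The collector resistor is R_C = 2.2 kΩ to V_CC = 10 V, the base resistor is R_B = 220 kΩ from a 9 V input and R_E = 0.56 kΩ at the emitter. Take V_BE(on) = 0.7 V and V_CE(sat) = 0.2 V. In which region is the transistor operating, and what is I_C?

active; I_C ≈ 3 mA

Assume active. Base-emitter loop: I_B = (V_BB − V_BE)/(R_B + (β+1)R_E) = (9 − 0.7)/(220 + 101×0.56) = 0.03 mA.
I_C = β·I_B = 100×0.03 = 3 mA.
V_CE = V_CC − I_C·R_C − I_E·R_E = 10 − 3×2.2 − 3.03×0.56 = 1.7 V > V_CE(sat), so the active-region assumption holds.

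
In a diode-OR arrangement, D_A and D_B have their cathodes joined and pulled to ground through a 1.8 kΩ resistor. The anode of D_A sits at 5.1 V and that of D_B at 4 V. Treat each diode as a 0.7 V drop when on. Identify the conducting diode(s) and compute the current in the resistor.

Assume both conduct. Then node N would need to be at both 5.1−0.7 = 4.4 V and 4−0.7 = 3.3 V, which is impossible.
Assume only D_A conducts: V_N = 5.1 − 0.7 = 4.4 V, so I_R = 4.4/1.8 = 2.44 mA.
Check D_B: its anode-to-cathode voltage is 4 − 4.4 = -0.4 V < 0.7 V, so it is off. The assumption is consistent.

Only D_A conducts; I_R ≈ 2.4 mA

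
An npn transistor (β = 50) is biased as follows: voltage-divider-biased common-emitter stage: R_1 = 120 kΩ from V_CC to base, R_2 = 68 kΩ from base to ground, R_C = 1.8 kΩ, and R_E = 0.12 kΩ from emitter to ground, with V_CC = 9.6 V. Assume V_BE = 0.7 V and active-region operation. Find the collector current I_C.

I_C ≈ 2.8 mA

Thevenize the base divider: V_Th = V_CC·R_2/(R_1+R_2) = 9.6×68/188 = 3.47 V, R_Th = R_1‖R_2 = 43.4 kΩ.
Base-emitter loop: V_Th = I_B·R_Th + V_BE + (β+1)I_B·R_E, so I_B = (3.47 − 0.7) / (43.4 + 51×0.12) = 0.056 mA.
I_C = β·I_B = 50×0.056 = 2.8 mA, and I_E = (β+1)I_B = 2.85 mA.
V_CE = V_CC − I_C·R_C − I_E·R_E = 9.6 − 2.8×1.8 − 2.85×0.12 = 4.22 V.
V_CE = 4.22 V > 0.2 V confirms active-region operation.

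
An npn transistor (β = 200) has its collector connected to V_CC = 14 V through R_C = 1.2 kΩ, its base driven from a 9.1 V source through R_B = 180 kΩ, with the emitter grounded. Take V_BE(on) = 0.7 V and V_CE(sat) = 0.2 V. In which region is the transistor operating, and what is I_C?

Assume active. Base-emitter loop: I_B = (V_BB − V_BE)/R_B = (9.1 − 0.7)/180 = 0.0467 mA.
I_C = β·I_B = 200×0.0467 = 9.33 mA.
V_CE = V_CC − I_C·R_C = 14 − 9.33×1.2 = 2.8 V > V_CE(sat), so the active-region assumption holds.

active; I_C ≈ 9.3 mA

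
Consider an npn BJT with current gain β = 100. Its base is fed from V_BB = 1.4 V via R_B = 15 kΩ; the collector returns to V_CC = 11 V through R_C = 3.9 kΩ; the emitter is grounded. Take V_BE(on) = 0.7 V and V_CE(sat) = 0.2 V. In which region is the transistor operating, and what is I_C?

Assume active: I_B = (1.4 − 0.7)/15 = 0.0467 mA, giving I_C = β·I_B = 4.67 mA.
But then V_CE = 11 − 4.67×3.9 = -7.2 V < V_CE(sat) = 0.2 V — impossible in the active region.
So the transistor is saturated. With V_CE = 0.2 V, I_C = (V_CC − 0.2)/R_C = 10.8/3.9 = 2.77 mA.
Check: β·I_B = 4.67 mA > I_C = 2.77 mA, confirming saturation.

saturation; I_C ≈ 2.8 mA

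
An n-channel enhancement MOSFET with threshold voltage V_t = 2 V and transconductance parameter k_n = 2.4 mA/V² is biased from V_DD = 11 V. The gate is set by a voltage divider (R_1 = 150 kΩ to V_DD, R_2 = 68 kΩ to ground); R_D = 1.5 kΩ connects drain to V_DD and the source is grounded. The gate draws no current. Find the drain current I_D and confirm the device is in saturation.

I_D ≈ 2.5 mA

V_G = V_DD·R_2/(R_1+R_2) = 11×68/218 = 3.43 V. With the source grounded, V_GS = V_G = 3.43 V.
Assume saturation: I_D = (k_n/2)(V_GS − V_t)² = (2.4/2)×(3.43 − 2)² = 1.2×1.43² = 2.46 mA.
V_DS = V_DD − I_D·R_D = 11 − 2.46×1.5 = 7.31 V.
Saturation requires V_DS ≥ V_GS − V_t = 1.43 V; 7.31 ≥ 1.43 ✓.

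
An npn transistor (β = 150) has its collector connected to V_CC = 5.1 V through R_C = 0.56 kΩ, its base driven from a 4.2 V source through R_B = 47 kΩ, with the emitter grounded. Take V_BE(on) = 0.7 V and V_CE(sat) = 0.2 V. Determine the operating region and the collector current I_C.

Assume active: I_B = (4.2 − 0.7)/47 = 0.0745 mA, giving I_C = β·I_B = 11.2 mA.
But then V_CE = 5.1 − 11.2×0.56 = -1.16 V < V_CE(sat) = 0.2 V — impossible in the active region.
So the transistor is saturated. With V_CE = 0.2 V, I_C = (V_CC − 0.2)/R_C = 4.9/0.56 = 8.75 mA.
Check: β·I_B = 11.2 mA > I_C = 8.75 mA, confirming saturation.

saturation; I_C ≈ 8.7 mA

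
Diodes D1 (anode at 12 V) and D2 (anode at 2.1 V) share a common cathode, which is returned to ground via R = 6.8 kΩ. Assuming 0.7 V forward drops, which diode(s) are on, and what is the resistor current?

Only D1 conducts; I_R ≈ 1.7 mA

Assume both conduct. Then node N would need to be at both 12−0.7 = 11.3 V and 2.1−0.7 = 1.4 V, which is impossible.
Assume only D1 conducts: V_N = 12 − 0.7 = 11.3 V, so I_R = 11.3/6.8 = 1.66 mA.
Check D2: its anode-to-cathode voltage is 2.1 − 11.3 = -9.2 V < 0.7 V, so it is off. The assumption is consistent.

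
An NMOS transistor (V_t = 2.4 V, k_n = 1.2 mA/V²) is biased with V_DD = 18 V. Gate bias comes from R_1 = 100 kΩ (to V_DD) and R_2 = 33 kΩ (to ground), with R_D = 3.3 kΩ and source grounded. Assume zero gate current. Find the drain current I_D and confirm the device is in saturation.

I_D ≈ 2.6 mA

V_G = V_DD·R_2/(R_1+R_2) = 18×33/133 = 4.47 V. With the source grounded, V_GS = V_G = 4.47 V.
Assume saturation: I_D = (k_n/2)(V_GS − V_t)² = (1.2/2)×(4.47 − 2.4)² = 0.6×2.07² = 2.56 mA.
V_DS = V_DD − I_D·R_D = 18 − 2.56×3.3 = 9.55 V.
Saturation requires V_DS ≥ V_GS − V_t = 2.07 V; 9.55 ≥ 2.07 ✓.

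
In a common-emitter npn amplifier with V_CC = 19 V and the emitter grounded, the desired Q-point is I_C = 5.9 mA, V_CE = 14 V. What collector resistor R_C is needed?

Collector loop: V_CC = I_C·R_C + V_CE.
R_C = (V_CC − V_CE)/I_C = (19 − 14)/5.9 = 0.847 kΩ.

R_C ≈ 0.85 kΩ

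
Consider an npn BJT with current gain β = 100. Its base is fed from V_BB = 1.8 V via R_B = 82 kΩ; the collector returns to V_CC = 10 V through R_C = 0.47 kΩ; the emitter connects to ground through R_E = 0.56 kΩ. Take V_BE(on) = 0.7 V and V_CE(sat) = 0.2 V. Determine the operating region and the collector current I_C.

active; I_C ≈ 0.79 mA

Assume active. Base-emitter loop: I_B = (V_BB − V_BE)/(R_B + (β+1)R_E) = (1.8 − 0.7)/(82 + 101×0.56) = 0.00794 mA.
I_C = β·I_B = 100×0.00794 = 0.794 mA.
V_CE = V_CC − I_C·R_C − I_E·R_E = 10 − 0.794×0.47 − 0.802×0.56 = 9.18 V > V_CE(sat), so the active-region assumption holds.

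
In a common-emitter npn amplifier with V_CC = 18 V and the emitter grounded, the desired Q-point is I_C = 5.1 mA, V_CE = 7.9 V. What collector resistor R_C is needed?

Collector loop: V_CC = I_C·R_C + V_CE.
R_C = (V_CC − V_CE)/I_C = (18 − 7.9)/5.1 = 1.98 kΩ.

R_C ≈ 2 kΩ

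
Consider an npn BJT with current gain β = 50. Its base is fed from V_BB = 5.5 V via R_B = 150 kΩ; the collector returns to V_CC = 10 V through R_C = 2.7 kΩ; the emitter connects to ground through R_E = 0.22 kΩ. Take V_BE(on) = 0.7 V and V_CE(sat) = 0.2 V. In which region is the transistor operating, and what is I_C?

active; I_C ≈ 1.5 mA

Assume active. Base-emitter loop: I_B = (V_BB − V_BE)/(R_B + (β+1)R_E) = (5.5 − 0.7)/(150 + 51×0.22) = 0.0298 mA.
I_C = β·I_B = 50×0.0298 = 1.49 mA.
V_CE = V_CC − I_C·R_C − I_E·R_E = 10 − 1.49×2.7 − 1.52×0.22 = 5.65 V > V_CE(sat), so the active-region assumption holds.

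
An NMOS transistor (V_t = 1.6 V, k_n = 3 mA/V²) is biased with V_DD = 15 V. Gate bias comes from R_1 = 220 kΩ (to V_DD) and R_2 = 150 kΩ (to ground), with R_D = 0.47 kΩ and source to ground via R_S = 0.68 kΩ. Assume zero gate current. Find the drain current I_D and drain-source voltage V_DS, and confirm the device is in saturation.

I_D ≈ 4.1 mA, V_DS ≈ 10 V

V_G = V_DD·R_2/(R_1+R_2) = 15×150/370 = 6.08 V.
Assume saturation: I_D = (k_n/2)(V_GS − V_t)² with V_GS = V_G − I_D·R_S = 6.08 − 0.68·I_D.
Substituting gives 0.694·I_D² − 10.1·I_D + 30.1 = 0, with roots I_D = 4.15 or 10.5 mA.
The root I_D = 10.5 mA gives V_GS = -1.04 V ≤ V_t, so take I_D = 4.15 mA.
Then V_GS = 3.26 V and V_DS = V_DD − I_D(R_D+R_S) = 15 − 4.15×1.15 = 10.2 V.
Saturation requires V_DS ≥ V_GS − V_t = 1.66 V; 10.2 ≥ 1.66 ✓.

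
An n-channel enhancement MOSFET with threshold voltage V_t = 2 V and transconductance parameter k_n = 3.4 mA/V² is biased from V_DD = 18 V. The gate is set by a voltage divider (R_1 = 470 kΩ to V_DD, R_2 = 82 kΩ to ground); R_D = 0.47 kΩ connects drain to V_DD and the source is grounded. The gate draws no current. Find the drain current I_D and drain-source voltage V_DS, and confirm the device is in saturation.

V_G = V_DD·R_2/(R_1+R_2) = 18×82/552 = 2.67 V. With the source grounded, V_GS = V_G = 2.67 V.
Assume saturation: I_D = (k_n/2)(V_GS − V_t)² = (3.4/2)×(2.67 − 2)² = 1.7×0.674² = 0.772 mA.
V_DS = V_DD − I_D·R_D = 18 − 0.772×0.47 = 17.6 V.
Saturation requires V_DS ≥ V_GS − V_t = 0.674 V; 17.6 ≥ 0.674 ✓.

I_D ≈ 0.77 mA, V_DS ≈ 18 V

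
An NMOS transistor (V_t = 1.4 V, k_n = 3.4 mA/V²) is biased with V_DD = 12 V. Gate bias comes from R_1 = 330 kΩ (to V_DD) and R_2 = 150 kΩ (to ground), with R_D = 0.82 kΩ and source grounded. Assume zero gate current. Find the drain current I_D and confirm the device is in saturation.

I_D ≈ 9.4 mA

V_G = V_DD·R_2/(R_1+R_2) = 12×150/480 = 3.75 V. With the source grounded, V_GS = V_G = 3.75 V.
Assume saturation: I_D = (k_n/2)(V_GS − V_t)² = (3.4/2)×(3.75 − 1.4)² = 1.7×2.35² = 9.39 mA.
V_DS = V_DD − I_D·R_D = 12 − 9.39×0.82 = 4.3 V.
Saturation requires V_DS ≥ V_GS − V_t = 2.35 V; 4.3 ≥ 2.35 ✓.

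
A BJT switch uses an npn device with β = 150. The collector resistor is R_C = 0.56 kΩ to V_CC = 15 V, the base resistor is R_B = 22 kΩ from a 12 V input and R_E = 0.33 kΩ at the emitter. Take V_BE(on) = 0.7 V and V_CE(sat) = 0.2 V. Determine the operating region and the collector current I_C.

Assume active: I_B = (12 − 0.7)/(22 + 151×0.33) = 0.157 mA, I_C = β·I_B = 23.6 mA.
Then V_CE = 15 − 23.6×0.56 − 23.8×0.33 = -6.05 V < 0.2 V — the active assumption fails.
Re-solve with V_CE = 0.2 V. KCL at the emitter: V_E/R_E = (V_BB−0.7−V_E)/R_B + (V_CC−0.2−V_E)/R_C, giving V_E = 5.54 V.
I_C = (V_CC − 0.2 − V_E)/R_C = (14.8 − 5.54)/0.56 = 16.5 mA.
Check: I_B = (11.3 − 5.54)/22 = 0.262 mA, and β·I_B = 39.3 mA > I_C, confirming saturation.

saturation; I_C ≈ 17 mA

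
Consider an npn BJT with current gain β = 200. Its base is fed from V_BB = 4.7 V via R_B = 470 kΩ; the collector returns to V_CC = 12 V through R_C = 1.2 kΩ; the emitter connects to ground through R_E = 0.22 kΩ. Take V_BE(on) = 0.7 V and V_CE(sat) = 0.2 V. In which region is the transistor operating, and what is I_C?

Assume active. Base-emitter loop: I_B = (V_BB − V_BE)/(R_B + (β+1)R_E) = (4.7 − 0.7)/(470 + 201×0.22) = 0.00778 mA.
I_C = β·I_B = 200×0.00778 = 1.56 mA.
V_CE = V_CC − I_C·R_C − I_E·R_E = 12 − 1.56×1.2 − 1.56×0.22 = 9.79 V > V_CE(sat), so the active-region assumption holds.

active; I_C ≈ 1.6 mA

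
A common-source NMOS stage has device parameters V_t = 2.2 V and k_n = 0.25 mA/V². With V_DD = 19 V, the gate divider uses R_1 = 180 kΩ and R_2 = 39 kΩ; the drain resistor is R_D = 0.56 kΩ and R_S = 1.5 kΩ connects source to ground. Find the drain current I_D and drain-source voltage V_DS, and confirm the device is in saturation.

V_G = V_DD·R_2/(R_1+R_2) = 19×39/219 = 3.38 V.
Assume saturation: I_D = (k_n/2)(V_GS − V_t)² with V_GS = V_G − I_D·R_S = 3.38 − 1.5·I_D.
Substituting gives 0.281·I_D² − 1.44·I_D + 0.175 = 0, with roots I_D = 0.124 or 5.01 mA.
The root I_D = 5.01 mA gives V_GS = -4.13 V ≤ V_t, so take I_D = 0.124 mA.
Then V_GS = 3.2 V and V_DS = V_DD − I_D(R_D+R_S) = 19 − 0.124×2.06 = 18.7 V.
Saturation requires V_DS ≥ V_GS − V_t = 0.997 V; 18.7 ≥ 0.997 ✓.

I_D ≈ 0.12 mA, V_DS ≈ 19 V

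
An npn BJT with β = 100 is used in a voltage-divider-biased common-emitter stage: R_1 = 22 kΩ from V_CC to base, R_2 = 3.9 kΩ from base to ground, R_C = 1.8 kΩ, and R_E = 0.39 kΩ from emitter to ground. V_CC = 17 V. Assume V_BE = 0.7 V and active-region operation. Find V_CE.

Thevenize the base divider: V_Th = V_CC·R_2/(R_1+R_2) = 17×3.9/25.9 = 2.56 V, R_Th = R_1‖R_2 = 3.31 kΩ.
Base-emitter loop: V_Th = I_B·R_Th + V_BE + (β+1)I_B·R_E, so I_B = (2.56 − 0.7) / (3.31 + 101×0.39) = 0.0436 mA.
I_C = β·I_B = 100×0.0436 = 4.36 mA, and I_E = (β+1)I_B = 4.4 mA.
V_CE = V_CC − I_C·R_C − I_E·R_E = 17 − 4.36×1.8 − 4.4×0.39 = 7.44 V.
V_CE = 7.44 V > 0.2 V confirms active-region operation.

V_CE ≈ 7.4 V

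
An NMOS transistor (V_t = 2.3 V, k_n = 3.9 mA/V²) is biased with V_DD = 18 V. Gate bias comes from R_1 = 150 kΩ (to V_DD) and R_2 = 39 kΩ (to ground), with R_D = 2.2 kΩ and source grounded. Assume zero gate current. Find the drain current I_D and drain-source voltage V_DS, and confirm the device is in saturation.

I_D ≈ 3.9 mA, V_DS ≈ 9.4 V

V_G = V_DD·R_2/(R_1+R_2) = 18×39/189 = 3.71 V. With the source grounded, V_GS = V_G = 3.71 V.
Assume saturation: I_D = (k_n/2)(V_GS − V_t)² = (3.9/2)×(3.71 − 2.3)² = 1.95×1.41² = 3.9 mA.
V_DS = V_DD − I_D·R_D = 18 − 3.9×2.2 = 9.42 V.
Saturation requires V_DS ≥ V_GS − V_t = 1.41 V; 9.42 ≥ 1.41 ✓.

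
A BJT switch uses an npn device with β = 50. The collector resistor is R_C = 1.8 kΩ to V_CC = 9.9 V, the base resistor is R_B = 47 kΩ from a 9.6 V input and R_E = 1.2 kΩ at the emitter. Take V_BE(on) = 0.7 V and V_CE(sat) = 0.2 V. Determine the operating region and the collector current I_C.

saturation; I_C ≈ 3.2 mA

Assume active: I_B = (9.6 − 0.7)/(47 + 51×1.2) = 0.0823 mA, I_C = β·I_B = 4.11 mA.
Then V_CE = 9.9 − 4.11×1.8 − 4.2×1.2 = -2.54 V < 0.2 V — the active assumption fails.
Re-solve with V_CE = 0.2 V. KCL at the emitter: V_E/R_E = (V_BB−0.7−V_E)/R_B + (V_CC−0.2−V_E)/R_C, giving V_E = 3.96 V.
I_C = (V_CC − 0.2 − V_E)/R_C = (9.7 − 3.96)/1.8 = 3.19 mA.
Check: I_B = (8.9 − 3.96)/47 = 0.105 mA, and β·I_B = 5.26 mA > I_C, confirming saturation.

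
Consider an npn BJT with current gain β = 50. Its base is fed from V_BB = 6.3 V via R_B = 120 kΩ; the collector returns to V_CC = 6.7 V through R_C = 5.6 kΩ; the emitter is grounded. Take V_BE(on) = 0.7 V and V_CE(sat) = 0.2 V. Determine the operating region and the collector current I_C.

saturation; I_C ≈ 1.2 mA

Assume active: I_B = (6.3 − 0.7)/120 = 0.0467 mA, giving I_C = β·I_B = 2.33 mA.
But then V_CE = 6.7 − 2.33×5.6 = -6.37 V < V_CE(sat) = 0.2 V — impossible in the active region.
So the transistor is saturated. With V_CE = 0.2 V, I_C = (V_CC − 0.2)/R_C = 6.5/5.6 = 1.16 mA.
Check: β·I_B = 2.33 mA > I_C = 1.16 mA, confirming saturation.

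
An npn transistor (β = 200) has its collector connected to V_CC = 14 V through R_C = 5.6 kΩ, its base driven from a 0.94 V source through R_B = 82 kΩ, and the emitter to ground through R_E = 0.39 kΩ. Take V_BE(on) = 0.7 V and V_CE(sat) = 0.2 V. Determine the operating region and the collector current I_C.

active; I_C ≈ 0.3 mA

Assume active. Base-emitter loop: I_B = (V_BB − V_BE)/(R_B + (β+1)R_E) = (0.94 − 0.7)/(82 + 201×0.39) = 0.0015 mA.
I_C = β·I_B = 200×0.0015 = 0.299 mA.
V_CE = V_CC − I_C·R_C − I_E·R_E = 14 − 0.299×5.6 − 0.301×0.39 = 12.2 V > V_CE(sat), so the active-region assumption holds.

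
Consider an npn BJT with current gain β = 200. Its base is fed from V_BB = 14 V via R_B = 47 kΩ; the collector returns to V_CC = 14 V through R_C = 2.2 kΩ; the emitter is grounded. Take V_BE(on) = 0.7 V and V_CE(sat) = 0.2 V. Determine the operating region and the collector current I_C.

saturation; I_C ≈ 6.3 mA

Assume active: I_B = (14 − 0.7)/47 = 0.283 mA, giving I_C = β·I_B = 56.6 mA.
But then V_CE = 14 − 56.6×2.2 = -111 V < V_CE(sat) = 0.2 V — impossible in the active region.
So the transistor is saturated. With V_CE = 0.2 V, I_C = (V_CC − 0.2)/R_C = 13.8/2.2 = 6.27 mA.
Check: β·I_B = 56.6 mA > I_C = 6.27 mA, confirming saturation.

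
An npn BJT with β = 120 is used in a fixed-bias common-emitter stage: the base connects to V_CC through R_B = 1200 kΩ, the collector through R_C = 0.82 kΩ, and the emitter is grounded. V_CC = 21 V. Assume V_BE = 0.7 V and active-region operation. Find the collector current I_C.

Base loop: V_CC = I_B·R_B + V_BE, so I_B = (21 − 0.7)/1200 kΩ = 0.0169 mA.
In the active region I_C = β·I_B = 120 × 0.0169 = 2.03 mA.
Collector loop: V_CE = V_CC − I_C·R_C = 21 − 2.03×0.82 = 19.3 V.
Since V_CE = 19.3 V > V_CE(sat) ≈ 0.2 V, the transistor is in the active region as assumed.

I_C ≈ 2 mA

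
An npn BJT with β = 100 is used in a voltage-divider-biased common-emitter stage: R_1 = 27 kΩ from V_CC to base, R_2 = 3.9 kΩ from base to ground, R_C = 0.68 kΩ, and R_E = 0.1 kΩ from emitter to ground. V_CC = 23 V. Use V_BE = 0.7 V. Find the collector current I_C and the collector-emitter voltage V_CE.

I_C ≈ 16 mA, V_CE ≈ 10 V

Thevenize the base divider: V_Th = V_CC·R_2/(R_1+R_2) = 23×3.9/30.9 = 2.9 V, R_Th = R_1‖R_2 = 3.41 kΩ.
Base-emitter loop: V_Th = I_B·R_Th + V_BE + (β+1)I_B·R_E, so I_B = (2.9 − 0.7) / (3.41 + 101×0.1) = 0.163 mA.
I_C = β·I_B = 100×0.163 = 16.3 mA, and I_E = (β+1)I_B = 16.5 mA.
V_CE = V_CC − I_C·R_C − I_E·R_E = 23 − 16.3×0.68 − 16.5×0.1 = 10.3 V.
V_CE = 10.3 V > 0.2 V confirms active-region operation.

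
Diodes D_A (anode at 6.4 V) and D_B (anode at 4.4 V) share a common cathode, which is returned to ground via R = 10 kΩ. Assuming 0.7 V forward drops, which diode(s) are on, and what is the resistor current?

Assume both conduct. Then node N would need to be at both 6.4−0.7 = 5.7 V and 4.4−0.7 = 3.7 V, which is impossible.
Assume only D_A conducts: V_N = 6.4 − 0.7 = 5.7 V, so I_R = 5.7/10 = 0.57 mA.
Check D_B: its anode-to-cathode voltage is 4.4 − 5.7 = -1.3 V < 0.7 V, so it is off. The assumption is consistent.

Only D_A conducts; I_R ≈ 0.57 mA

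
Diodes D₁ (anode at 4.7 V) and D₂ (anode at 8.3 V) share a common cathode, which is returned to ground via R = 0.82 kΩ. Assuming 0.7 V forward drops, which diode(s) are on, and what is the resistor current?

Only D₂ conducts; I_R ≈ 9.3 mA

Assume both conduct. Then node N would need to be at both 4.7−0.7 = 4 V and 8.3−0.7 = 7.6 V, which is impossible.
Assume only D₂ conducts: V_N = 8.3 − 0.7 = 7.6 V, so I_R = 7.6/0.82 = 9.27 mA.
Check D₁: its anode-to-cathode voltage is 4.7 − 7.6 = -2.9 V < 0.7 V, so it is off. The assumption is consistent.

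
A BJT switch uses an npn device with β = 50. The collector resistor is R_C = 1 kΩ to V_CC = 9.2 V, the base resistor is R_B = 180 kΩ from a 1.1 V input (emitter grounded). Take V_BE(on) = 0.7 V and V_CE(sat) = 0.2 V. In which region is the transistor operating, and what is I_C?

Assume active. Base-emitter loop: I_B = (V_BB − V_BE)/R_B = (1.1 − 0.7)/180 = 0.00222 mA.
I_C = β·I_B = 50×0.00222 = 0.111 mA.
V_CE = V_CC − I_C·R_C = 9.2 − 0.111×1 = 9.09 V > V_CE(sat), so the active-region assumption holds.

active; I_C ≈ 0.11 mA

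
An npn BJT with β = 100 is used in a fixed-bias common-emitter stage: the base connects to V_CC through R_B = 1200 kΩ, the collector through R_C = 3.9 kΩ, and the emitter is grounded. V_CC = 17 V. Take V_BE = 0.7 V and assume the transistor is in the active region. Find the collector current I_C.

Base loop: V_CC = I_B·R_B + V_BE, so I_B = (17 − 0.7)/1200 kΩ = 0.0136 mA.
In the active region I_C = β·I_B = 100 × 0.0136 = 1.36 mA.
Collector loop: V_CE = V_CC − I_C·R_C = 17 − 1.36×3.9 = 11.7 V.
Since V_CE = 11.7 V > V_CE(sat) ≈ 0.2 V, the transistor is in the active region as assumed.

I_C ≈ 1.4 mA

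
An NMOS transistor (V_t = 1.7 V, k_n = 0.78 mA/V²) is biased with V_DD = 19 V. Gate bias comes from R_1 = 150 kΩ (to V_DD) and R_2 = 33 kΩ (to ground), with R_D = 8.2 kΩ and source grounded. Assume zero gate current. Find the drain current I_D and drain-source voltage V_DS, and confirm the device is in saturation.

I_D ≈ 1.2 mA, V_DS ≈ 9.5 V

V_G = V_DD·R_2/(R_1+R_2) = 19×33/183 = 3.43 V. With the source grounded, V_GS = V_G = 3.43 V.
Assume saturation: I_D = (k_n/2)(V_GS − V_t)² = (0.78/2)×(3.43 − 1.7)² = 0.39×1.73² = 1.16 mA.
V_DS = V_DD − I_D·R_D = 19 − 1.16×8.2 = 9.47 V.
Saturation requires V_DS ≥ V_GS − V_t = 1.73 V; 9.47 ≥ 1.73 ✓.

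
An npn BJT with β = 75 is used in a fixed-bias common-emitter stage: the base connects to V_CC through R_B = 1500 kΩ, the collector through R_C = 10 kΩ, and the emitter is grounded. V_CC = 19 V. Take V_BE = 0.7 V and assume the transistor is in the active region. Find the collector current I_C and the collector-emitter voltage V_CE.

Base loop: V_CC = I_B·R_B + V_BE, so I_B = (19 − 0.7)/1500 kΩ = 0.0122 mA.
In the active region I_C = β·I_B = 75 × 0.0122 = 0.915 mA.
Collector loop: V_CE = V_CC − I_C·R_C = 19 − 0.915×10 = 9.85 V.
Since V_CE = 9.85 V > V_CE(sat) ≈ 0.2 V, the transistor is in the active region as assumed.

I_C ≈ 0.92 mA, V_CE ≈ 9.8 V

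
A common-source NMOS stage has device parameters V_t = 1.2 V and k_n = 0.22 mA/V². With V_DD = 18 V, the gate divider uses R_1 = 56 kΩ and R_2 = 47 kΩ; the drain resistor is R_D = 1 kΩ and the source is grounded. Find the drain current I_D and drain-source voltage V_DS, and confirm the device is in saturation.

V_G = V_DD·R_2/(R_1+R_2) = 18×47/103 = 8.21 V. With the source grounded, V_GS = V_G = 8.21 V.
Assume saturation: I_D = (k_n/2)(V_GS − V_t)² = (0.22/2)×(8.21 − 1.2)² = 0.11×7.01² = 5.41 mA.
V_DS = V_DD − I_D·R_D = 18 − 5.41×1 = 12.6 V.
Saturation requires V_DS ≥ V_GS − V_t = 7.01 V; 12.6 ≥ 7.01 ✓.

I_D ≈ 5.4 mA, V_DS ≈ 13 V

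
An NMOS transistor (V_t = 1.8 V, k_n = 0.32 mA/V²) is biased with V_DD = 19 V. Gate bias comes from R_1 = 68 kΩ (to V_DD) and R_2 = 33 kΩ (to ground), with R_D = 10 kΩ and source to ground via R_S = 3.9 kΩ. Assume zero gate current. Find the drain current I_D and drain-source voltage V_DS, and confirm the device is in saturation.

V_G = V_DD·R_2/(R_1+R_2) = 19×33/101 = 6.21 V.
Assume saturation: I_D = (k_n/2)(V_GS − V_t)² with V_GS = V_G − I_D·R_S = 6.21 − 3.9·I_D.
Substituting gives 2.43·I_D² − 6.5·I_D + 3.11 = 0, with roots I_D = 0.624 or 2.05 mA.
The root I_D = 2.05 mA gives V_GS = -1.78 V ≤ V_t, so take I_D = 0.624 mA.
Then V_GS = 3.77 V and V_DS = V_DD − I_D(R_D+R_S) = 19 − 0.624×13.9 = 10.3 V.
Saturation requires V_DS ≥ V_GS − V_t = 1.97 V; 10.3 ≥ 1.97 ✓.

I_D ≈ 0.62 mA, V_DS ≈ 10 V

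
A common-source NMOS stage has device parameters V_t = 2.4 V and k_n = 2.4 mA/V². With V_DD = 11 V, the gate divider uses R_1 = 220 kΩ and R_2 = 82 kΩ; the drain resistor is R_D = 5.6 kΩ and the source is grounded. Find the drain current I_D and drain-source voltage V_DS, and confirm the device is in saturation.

V_G = V_DD·R_2/(R_1+R_2) = 11×82/302 = 2.99 V. With the source grounded, V_GS = V_G = 2.99 V.
Assume saturation: I_D = (k_n/2)(V_GS − V_t)² = (2.4/2)×(2.99 − 2.4)² = 1.2×0.587² = 0.413 mA.
V_DS = V_DD − I_D·R_D = 11 − 0.413×5.6 = 8.69 V.
Saturation requires V_DS ≥ V_GS − V_t = 0.587 V; 8.69 ≥ 0.587 ✓.

I_D ≈ 0.41 mA, V_DS ≈ 8.7 V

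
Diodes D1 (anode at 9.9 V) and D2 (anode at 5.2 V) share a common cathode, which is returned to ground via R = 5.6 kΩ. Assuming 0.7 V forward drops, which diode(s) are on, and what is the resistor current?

Only D1 conducts; I_R ≈ 1.6 mA

Assume both conduct. Then node N would need to be at both 9.9−0.7 = 9.2 V and 5.2−0.7 = 4.5 V, which is impossible.
Assume only D1 conducts: V_N = 9.9 − 0.7 = 9.2 V, so I_R = 9.2/5.6 = 1.64 mA.
Check D2: its anode-to-cathode voltage is 5.2 − 9.2 = -4 V < 0.7 V, so it is off. The assumption is consistent.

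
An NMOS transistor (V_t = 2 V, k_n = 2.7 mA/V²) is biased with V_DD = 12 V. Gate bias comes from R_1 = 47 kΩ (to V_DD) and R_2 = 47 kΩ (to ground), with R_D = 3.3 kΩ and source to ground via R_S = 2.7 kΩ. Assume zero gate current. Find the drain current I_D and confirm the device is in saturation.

I_D ≈ 1.1 mA

V_G = V_DD·R_2/(R_1+R_2) = 12×47/94 = 6 V.
Assume saturation: I_D = (k_n/2)(V_GS − V_t)² with V_GS = V_G − I_D·R_S = 6 − 2.7·I_D.
Substituting gives 9.84·I_D² − 30.2·I_D + 21.6 = 0, with roots I_D = 1.14 or 1.92 mA.
The root I_D = 1.92 mA gives V_GS = 0.806 V ≤ V_t, so take I_D = 1.14 mA.
Then V_GS = 2.92 V and V_DS = V_DD − I_D(R_D+R_S) = 12 − 1.14×6 = 5.15 V.
Saturation requires V_DS ≥ V_GS − V_t = 0.919 V; 5.15 ≥ 0.919 ✓.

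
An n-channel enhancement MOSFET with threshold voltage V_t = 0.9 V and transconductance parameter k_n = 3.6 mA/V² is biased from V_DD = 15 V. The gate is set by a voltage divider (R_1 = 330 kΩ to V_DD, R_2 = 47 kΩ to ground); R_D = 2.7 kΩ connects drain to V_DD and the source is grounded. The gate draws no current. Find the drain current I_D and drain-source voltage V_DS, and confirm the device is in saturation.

I_D ≈ 1.7 mA, V_DS ≈ 10 V

V_G = V_DD·R_2/(R_1+R_2) = 15×47/377 = 1.87 V. With the source grounded, V_GS = V_G = 1.87 V.
Assume saturation: I_D = (k_n/2)(V_GS − V_t)² = (3.6/2)×(1.87 − 0.9)² = 1.8×0.97² = 1.69 mA.
V_DS = V_DD − I_D·R_D = 15 − 1.69×2.7 = 10.4 V.
Saturation requires V_DS ≥ V_GS − V_t = 0.97 V; 10.4 ≥ 0.97 ✓.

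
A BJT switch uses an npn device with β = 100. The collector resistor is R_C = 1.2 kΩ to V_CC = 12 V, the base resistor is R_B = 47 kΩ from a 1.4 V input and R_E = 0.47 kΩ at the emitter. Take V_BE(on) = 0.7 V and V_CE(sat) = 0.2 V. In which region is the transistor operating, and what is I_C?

Assume active. Base-emitter loop: I_B = (V_BB − V_BE)/(R_B + (β+1)R_E) = (1.4 − 0.7)/(47 + 101×0.47) = 0.00741 mA.
I_C = β·I_B = 100×0.00741 = 0.741 mA.
V_CE = V_CC − I_C·R_C − I_E·R_E = 12 − 0.741×1.2 − 0.748×0.47 = 10.8 V > V_CE(sat), so the active-region assumption holds.

active; I_C ≈ 0.74 mA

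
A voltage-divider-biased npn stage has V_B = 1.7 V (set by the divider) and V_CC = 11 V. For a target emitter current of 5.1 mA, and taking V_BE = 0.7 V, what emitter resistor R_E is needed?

R_E ≈ 0.2 kΩ

V_E = V_B − V_BE = 1.7 − 0.7 = 1 V.
R_E = V_E / I_E = 1 / 5.1 = 0.196 kΩ.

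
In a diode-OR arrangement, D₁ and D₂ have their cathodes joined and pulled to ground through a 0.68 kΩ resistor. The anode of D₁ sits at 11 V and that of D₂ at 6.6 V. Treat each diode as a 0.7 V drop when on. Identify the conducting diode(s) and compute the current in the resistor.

Only D₁ conducts; I_R ≈ 15 mA

Assume both conduct. Then node N would need to be at both 11−0.7 = 10.3 V and 6.6−0.7 = 5.9 V, which is impossible.
Assume only D₁ conducts: V_N = 11 − 0.7 = 10.3 V, so I_R = 10.3/0.68 = 15.1 mA.
Check D₂: its anode-to-cathode voltage is 6.6 − 10.3 = -3.7 V < 0.7 V, so it is off. The assumption is consistent.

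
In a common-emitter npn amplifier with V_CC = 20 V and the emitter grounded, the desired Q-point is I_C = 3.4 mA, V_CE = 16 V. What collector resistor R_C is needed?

Collector loop: V_CC = I_C·R_C + V_CE.
R_C = (V_CC − V_CE)/I_C = (20 − 16)/3.4 = 1.18 kΩ.

R_C ≈ 1.2 kΩ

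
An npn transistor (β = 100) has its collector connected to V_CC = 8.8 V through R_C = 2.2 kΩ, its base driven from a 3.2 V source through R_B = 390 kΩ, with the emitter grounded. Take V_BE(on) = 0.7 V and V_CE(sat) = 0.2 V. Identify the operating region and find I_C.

Assume active. Base-emitter loop: I_B = (V_BB − V_BE)/R_B = (3.2 − 0.7)/390 = 0.00641 mA.
I_C = β·I_B = 100×0.00641 = 0.641 mA.
V_CE = V_CC − I_C·R_C = 8.8 − 0.641×2.2 = 7.39 V > V_CE(sat), so the active-region assumption holds.

active; I_C ≈ 0.64 mA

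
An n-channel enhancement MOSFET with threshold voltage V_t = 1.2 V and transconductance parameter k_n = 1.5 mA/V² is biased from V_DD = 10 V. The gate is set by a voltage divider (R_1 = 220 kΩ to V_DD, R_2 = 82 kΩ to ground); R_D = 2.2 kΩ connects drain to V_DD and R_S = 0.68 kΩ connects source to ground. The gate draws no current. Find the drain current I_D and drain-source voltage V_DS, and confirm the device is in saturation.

V_G = V_DD·R_2/(R_1+R_2) = 10×82/302 = 2.72 V.
Assume saturation: I_D = (k_n/2)(V_GS − V_t)² with V_GS = V_G − I_D·R_S = 2.72 − 0.68·I_D.
Substituting gives 0.347·I_D² − 2.55·I_D + 1.72 = 0, with roots I_D = 0.754 or 6.59 mA.
The root I_D = 6.59 mA gives V_GS = -1.76 V ≤ V_t, so take I_D = 0.754 mA.
Then V_GS = 2.2 V and V_DS = V_DD − I_D(R_D+R_S) = 10 − 0.754×2.88 = 7.83 V.
Saturation requires V_DS ≥ V_GS − V_t = 1 V; 7.83 ≥ 1 ✓.

I_D ≈ 0.75 mA, V_DS ≈ 7.8 V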